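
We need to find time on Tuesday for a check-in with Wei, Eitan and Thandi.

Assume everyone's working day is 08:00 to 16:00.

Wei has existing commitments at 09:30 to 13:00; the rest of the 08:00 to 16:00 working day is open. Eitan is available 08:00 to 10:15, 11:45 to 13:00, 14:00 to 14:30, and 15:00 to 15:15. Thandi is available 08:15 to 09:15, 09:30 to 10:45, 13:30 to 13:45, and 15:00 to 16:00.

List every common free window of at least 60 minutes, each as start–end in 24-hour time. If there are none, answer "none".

08:15–09:15

Wei free within 08:00–16:00: 08:00–09:30, 13:00–16:00.
Wei ∩ Eitan: 08:00–09:30, 14:00–14:30, 15:00–15:15.
Wei ∩ Eitan ∩ Thandi: 08:15–09:15, 15:00–15:15.
Windows ≥ 60 min: 08:15–09:15.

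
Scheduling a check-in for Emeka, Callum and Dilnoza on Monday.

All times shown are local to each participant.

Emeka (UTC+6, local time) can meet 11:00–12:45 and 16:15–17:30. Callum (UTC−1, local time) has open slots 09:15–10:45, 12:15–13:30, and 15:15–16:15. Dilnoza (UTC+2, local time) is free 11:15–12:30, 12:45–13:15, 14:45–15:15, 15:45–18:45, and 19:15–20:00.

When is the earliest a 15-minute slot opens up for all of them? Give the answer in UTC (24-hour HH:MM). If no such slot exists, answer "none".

10:15

Emeka → UTC: 05:00–06:45, 10:15–11:30.
Callum → UTC: 10:15–11:45, 13:15–14:30, 16:15–17:15.
Dilnoza → UTC: 09:15–10:30, 10:45–11:15, 12:45–13:15, 13:45–16:45, 17:15–18:00.
Emeka ∩ Callum: 10:15–11:30.
Emeka ∩ Callum ∩ Dilnoza: 10:15–10:30, 10:45–11:15.
Windows ≥ 15 min: 10:15–10:30, 10:45–11:15.
Earliest such window starts at 10:15.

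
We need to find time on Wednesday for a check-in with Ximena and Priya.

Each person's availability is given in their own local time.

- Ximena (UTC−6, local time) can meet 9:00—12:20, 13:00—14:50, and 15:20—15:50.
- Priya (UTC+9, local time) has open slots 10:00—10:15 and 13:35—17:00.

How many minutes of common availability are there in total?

0 minutes

Ximena → UTC: 15:00–18:20, 19:00–20:50, 21:20–21:50.
Priya → UTC: 01:00–01:15, 04:35–08:00.
Ximena ∩ Priya: (none).
Total common minutes: 0.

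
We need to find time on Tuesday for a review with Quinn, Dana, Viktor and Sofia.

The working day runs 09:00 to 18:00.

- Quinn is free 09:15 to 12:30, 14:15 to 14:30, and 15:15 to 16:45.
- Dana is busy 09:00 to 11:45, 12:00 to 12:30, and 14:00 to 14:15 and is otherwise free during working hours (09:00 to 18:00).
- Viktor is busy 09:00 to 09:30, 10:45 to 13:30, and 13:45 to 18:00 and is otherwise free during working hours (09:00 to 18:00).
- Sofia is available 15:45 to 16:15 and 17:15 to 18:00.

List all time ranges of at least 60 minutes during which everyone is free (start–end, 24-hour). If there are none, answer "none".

Dana free within 09:00–18:00: 11:45–12:00, 12:30–14:00, 14:15–18:00.
Viktor free within 09:00–18:00: 09:30–10:45, 13:30–13:45.
Quinn ∩ Dana: 11:45–12:00, 14:15–14:30, 15:15–16:45.
Quinn ∩ Dana ∩ Viktor: (none).
Quinn ∩ Dana ∩ Viktor ∩ Sofia: (none).
Windows ≥ 60 min: (none).

none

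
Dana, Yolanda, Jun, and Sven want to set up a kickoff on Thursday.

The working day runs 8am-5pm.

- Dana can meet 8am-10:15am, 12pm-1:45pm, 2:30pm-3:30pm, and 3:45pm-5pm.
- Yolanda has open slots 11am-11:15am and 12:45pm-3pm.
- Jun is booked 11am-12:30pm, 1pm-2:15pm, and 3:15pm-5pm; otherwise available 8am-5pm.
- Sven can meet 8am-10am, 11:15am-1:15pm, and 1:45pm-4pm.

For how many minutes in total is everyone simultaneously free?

45 minutes

Jun free within 08:00–17:00: 08:00–11:00, 12:30–13:00, 14:15–15:15.
Dana ∩ Yolanda: 12:45–13:45, 14:30–15:00.
Dana ∩ Yolanda ∩ Jun: 12:45–13:00, 14:30–15:00.
Dana ∩ Yolanda ∩ Jun ∩ Sven: 12:45–13:00, 14:30–15:00.
Total common minutes: 15 + 30 = 45.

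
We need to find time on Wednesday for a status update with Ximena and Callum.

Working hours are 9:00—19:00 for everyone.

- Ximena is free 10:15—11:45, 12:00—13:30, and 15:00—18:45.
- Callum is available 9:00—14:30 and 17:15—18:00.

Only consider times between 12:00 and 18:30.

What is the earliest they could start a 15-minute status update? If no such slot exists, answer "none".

12:00

Ximena ∩ Callum: 10:15–11:45, 12:00–13:30, 17:15–18:00.
Restricted to 12:00–18:30: 12:00–13:30, 17:15–18:00.
Windows ≥ 15 min: 12:00–13:30, 17:15–18:00.
Earliest such window starts at 12:00.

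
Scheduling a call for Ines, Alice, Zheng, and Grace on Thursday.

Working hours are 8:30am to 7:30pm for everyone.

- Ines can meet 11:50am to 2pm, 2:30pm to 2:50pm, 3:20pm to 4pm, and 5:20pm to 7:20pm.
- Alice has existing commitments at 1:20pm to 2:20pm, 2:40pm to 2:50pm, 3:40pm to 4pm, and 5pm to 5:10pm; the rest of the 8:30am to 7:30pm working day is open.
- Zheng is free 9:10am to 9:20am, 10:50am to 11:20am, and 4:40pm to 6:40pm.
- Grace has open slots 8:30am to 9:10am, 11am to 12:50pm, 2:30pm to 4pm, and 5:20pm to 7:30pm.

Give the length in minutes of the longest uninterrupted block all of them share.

Alice free within 08:30–19:30: 08:30–13:20, 14:20–14:40, 14:50–15:40, 16:00–17:00, 17:10–19:30.
Ines ∩ Alice: 11:50–13:20, 14:30–14:40, 15:20–15:40, 17:20–19:20.
Ines ∩ Alice ∩ Zheng: 17:20–18:40.
Ines ∩ Alice ∩ Zheng ∩ Grace: 17:20–18:40.
Single common window of 80 minutes.

80 minutes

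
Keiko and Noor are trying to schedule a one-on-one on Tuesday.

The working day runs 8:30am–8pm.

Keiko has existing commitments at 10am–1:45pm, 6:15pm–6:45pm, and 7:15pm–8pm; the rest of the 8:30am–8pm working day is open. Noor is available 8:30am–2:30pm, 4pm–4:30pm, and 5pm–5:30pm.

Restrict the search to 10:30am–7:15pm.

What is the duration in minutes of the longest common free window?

Keiko free within 08:30–20:00: 08:30–10:00, 13:45–18:15, 18:45–19:15.
Keiko ∩ Noor: 08:30–10:00, 13:45–14:30, 16:00–16:30, 17:00–17:30.
Restricted to 10:30–19:15: 13:45–14:30, 16:00–16:30, 17:00–17:30.
Common window lengths: 45, 30, 30 min; longest is 45.

45 minutes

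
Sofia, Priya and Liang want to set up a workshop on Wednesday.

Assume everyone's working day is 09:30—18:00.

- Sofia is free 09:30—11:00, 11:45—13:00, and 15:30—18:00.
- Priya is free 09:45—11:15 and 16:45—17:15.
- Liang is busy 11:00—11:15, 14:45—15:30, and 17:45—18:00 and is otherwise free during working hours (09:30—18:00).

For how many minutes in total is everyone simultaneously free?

Liang free within 09:30–18:00: 09:30–11:00, 11:15–14:45, 15:30–17:45.
Sofia ∩ Priya: 09:45–11:00, 16:45–17:15.
Sofia ∩ Priya ∩ Liang: 09:45–11:00, 16:45–17:15.
Total common minutes: 75 + 30 = 105.

105 minutes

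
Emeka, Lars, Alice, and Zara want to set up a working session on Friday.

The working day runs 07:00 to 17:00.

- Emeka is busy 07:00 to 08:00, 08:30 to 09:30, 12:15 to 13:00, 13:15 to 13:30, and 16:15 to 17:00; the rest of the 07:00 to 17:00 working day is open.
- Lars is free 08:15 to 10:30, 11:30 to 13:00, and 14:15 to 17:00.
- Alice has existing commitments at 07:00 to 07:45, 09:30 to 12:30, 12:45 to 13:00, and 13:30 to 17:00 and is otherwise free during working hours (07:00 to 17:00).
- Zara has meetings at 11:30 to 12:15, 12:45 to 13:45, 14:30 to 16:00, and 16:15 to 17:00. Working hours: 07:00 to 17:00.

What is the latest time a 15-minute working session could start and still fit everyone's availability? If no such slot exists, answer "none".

Emeka free within 07:00–17:00: 08:00–08:30, 09:30–12:15, 13:00–13:15, 13:30–16:15.
Alice free within 07:00–17:00: 07:45–09:30, 12:30–12:45, 13:00–13:30.
Zara free within 07:00–17:00: 07:00–11:30, 12:15–12:45, 13:45–14:30, 16:00–16:15.
Emeka ∩ Lars: 08:15–08:30, 09:30–10:30, 11:30–12:15, 14:15–16:15.
Emeka ∩ Lars ∩ Alice: 08:15–08:30.
Emeka ∩ Lars ∩ Alice ∩ Zara: 08:15–08:30.
Windows ≥ 15 min: 08:15–08:30.
Latest start in the last window 08:15–08:30 is 08:30 − 15 min = 08:15.

08:15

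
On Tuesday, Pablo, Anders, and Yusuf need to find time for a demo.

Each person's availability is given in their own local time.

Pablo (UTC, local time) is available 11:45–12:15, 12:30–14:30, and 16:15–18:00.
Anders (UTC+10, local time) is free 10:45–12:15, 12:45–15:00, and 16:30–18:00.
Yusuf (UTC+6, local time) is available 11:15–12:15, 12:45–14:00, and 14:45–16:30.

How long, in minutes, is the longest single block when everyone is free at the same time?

Pablo → UTC: 11:45–12:15, 12:30–14:30, 16:15–18:00.
Anders → UTC: 00:45–02:15, 02:45–05:00, 06:30–08:00.
Yusuf → UTC: 05:15–06:15, 06:45–08:00, 08:45–10:30.
Pablo ∩ Anders: (none).
Pablo ∩ Anders ∩ Yusuf: (none).
No common window.

0 minutes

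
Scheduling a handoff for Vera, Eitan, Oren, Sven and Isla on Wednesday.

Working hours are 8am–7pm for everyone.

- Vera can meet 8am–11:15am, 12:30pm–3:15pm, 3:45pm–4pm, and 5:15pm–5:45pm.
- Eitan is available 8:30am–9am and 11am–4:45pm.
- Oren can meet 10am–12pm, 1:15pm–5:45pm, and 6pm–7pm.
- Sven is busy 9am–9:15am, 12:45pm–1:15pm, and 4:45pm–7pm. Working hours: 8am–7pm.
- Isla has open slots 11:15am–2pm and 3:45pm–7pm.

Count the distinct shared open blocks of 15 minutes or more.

2

Sven free within 08:00–19:00: 08:00–09:00, 09:15–12:45, 13:15–16:45.
Vera ∩ Eitan: 08:30–09:00, 11:00–11:15, 12:30–15:15, 15:45–16:00.
Vera ∩ Eitan ∩ Oren: 11:00–11:15, 13:15–15:15, 15:45–16:00.
Vera ∩ Eitan ∩ Oren ∩ Sven: 11:00–11:15, 13:15–15:15, 15:45–16:00.
Vera ∩ Eitan ∩ Oren ∩ Sven ∩ Isla: 13:15–14:00, 15:45–16:00.
Windows ≥ 15 min: 13:15–14:00, 15:45–16:00.
That's 2 windows.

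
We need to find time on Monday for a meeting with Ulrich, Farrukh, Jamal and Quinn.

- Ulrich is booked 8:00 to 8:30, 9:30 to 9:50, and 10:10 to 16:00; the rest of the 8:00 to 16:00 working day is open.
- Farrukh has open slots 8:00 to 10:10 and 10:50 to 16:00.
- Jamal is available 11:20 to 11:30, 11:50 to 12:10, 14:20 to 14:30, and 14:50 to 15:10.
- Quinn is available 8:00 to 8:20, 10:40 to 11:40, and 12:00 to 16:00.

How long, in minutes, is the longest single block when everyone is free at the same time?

Ulrich free within 08:00–16:00: 08:30–09:30, 09:50–10:10.
Ulrich ∩ Farrukh: 08:30–09:30, 09:50–10:10.
Ulrich ∩ Farrukh ∩ Jamal: (none).
Ulrich ∩ Farrukh ∩ Jamal ∩ Quinn: (none).
No common window.

0 minutes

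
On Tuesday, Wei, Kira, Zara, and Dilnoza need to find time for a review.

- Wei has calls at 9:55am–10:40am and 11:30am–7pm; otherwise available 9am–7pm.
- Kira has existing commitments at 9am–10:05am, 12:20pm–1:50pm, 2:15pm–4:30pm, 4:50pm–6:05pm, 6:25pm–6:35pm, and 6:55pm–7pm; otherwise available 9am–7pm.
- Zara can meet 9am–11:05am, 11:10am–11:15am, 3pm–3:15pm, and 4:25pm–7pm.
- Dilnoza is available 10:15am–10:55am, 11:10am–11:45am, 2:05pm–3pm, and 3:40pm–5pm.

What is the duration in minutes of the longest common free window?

Wei free within 09:00–19:00: 09:00–09:55, 10:40–11:30.
Kira free within 09:00–19:00: 10:05–12:20, 13:50–14:15, 16:30–16:50, 18:05–18:25, 18:35–18:55.
Wei ∩ Kira: 10:40–11:30.
Wei ∩ Kira ∩ Zara: 10:40–11:05, 11:10–11:15.
Wei ∩ Kira ∩ Zara ∩ Dilnoza: 10:40–10:55, 11:10–11:15.
Common window lengths: 15, 5 min; longest is 15.

15 minutes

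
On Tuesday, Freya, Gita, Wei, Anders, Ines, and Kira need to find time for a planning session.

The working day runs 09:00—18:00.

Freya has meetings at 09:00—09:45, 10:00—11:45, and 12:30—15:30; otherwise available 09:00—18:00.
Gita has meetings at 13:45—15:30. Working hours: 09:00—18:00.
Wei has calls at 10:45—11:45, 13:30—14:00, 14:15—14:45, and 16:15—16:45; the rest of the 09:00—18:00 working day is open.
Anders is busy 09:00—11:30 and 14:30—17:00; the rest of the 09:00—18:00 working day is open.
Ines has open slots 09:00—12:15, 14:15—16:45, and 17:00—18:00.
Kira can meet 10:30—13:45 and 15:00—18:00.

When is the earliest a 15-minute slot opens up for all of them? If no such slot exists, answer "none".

11:45

Freya free within 09:00–18:00: 09:45–10:00, 11:45–12:30, 15:30–18:00.
Gita free within 09:00–18:00: 09:00–13:45, 15:30–18:00.
Wei free within 09:00–18:00: 09:00–10:45, 11:45–13:30, 14:00–14:15, 14:45–16:15, 16:45–18:00.
Anders free within 09:00–18:00: 11:30–14:30, 17:00–18:00.
Freya ∩ Gita: 09:45–10:00, 11:45–12:30, 15:30–18:00.
Freya ∩ Gita ∩ Wei: 09:45–10:00, 11:45–12:30, 15:30–16:15, 16:45–18:00.
Freya ∩ Gita ∩ Wei ∩ Anders: 11:45–12:30, 17:00–18:00.
Freya ∩ Gita ∩ Wei ∩ Anders ∩ Ines: 11:45–12:15, 17:00–18:00.
Freya ∩ Gita ∩ Wei ∩ Anders ∩ Ines ∩ Kira: 11:45–12:15, 17:00–18:00.
Windows ≥ 15 min: 11:45–12:15, 17:00–18:00.
Earliest such window starts at 11:45.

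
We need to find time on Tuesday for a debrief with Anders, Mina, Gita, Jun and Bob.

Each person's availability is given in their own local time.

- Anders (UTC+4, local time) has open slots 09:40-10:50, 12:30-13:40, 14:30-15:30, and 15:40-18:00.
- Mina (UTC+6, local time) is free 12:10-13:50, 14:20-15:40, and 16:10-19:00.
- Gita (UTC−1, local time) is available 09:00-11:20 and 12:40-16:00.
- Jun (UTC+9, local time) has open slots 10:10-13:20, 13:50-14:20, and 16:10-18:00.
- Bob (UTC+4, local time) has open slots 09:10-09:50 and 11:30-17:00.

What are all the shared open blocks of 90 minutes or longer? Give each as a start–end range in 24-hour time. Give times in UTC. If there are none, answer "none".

Anders → UTC: 05:40–06:50, 08:30–09:40, 10:30–11:30, 11:40–14:00.
Mina → UTC: 06:10–07:50, 08:20–09:40, 10:10–13:00.
Gita → UTC: 10:00–12:20, 13:40–17:00.
Jun → UTC: 01:10–04:20, 04:50–05:20, 07:10–09:00.
Bob → UTC: 05:10–05:50, 07:30–13:00.
Anders ∩ Mina: 06:10–06:50, 08:30–09:40, 10:30–11:30, 11:40–13:00.
Anders ∩ Mina ∩ Gita: 10:30–11:30, 11:40–12:20.
Anders ∩ Mina ∩ Gita ∩ Jun: (none).
Anders ∩ Mina ∩ Gita ∩ Jun ∩ Bob: (none).
Windows ≥ 90 min: (none).

none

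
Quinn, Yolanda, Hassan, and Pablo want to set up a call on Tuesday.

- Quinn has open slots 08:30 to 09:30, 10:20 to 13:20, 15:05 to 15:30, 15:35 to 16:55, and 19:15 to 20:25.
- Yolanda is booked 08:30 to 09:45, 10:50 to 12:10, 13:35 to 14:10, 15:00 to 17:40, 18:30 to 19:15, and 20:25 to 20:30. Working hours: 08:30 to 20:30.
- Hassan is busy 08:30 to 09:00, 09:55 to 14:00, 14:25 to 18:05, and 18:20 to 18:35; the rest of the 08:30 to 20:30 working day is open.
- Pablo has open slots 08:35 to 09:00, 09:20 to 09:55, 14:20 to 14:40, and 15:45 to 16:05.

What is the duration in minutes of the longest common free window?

Yolanda free within 08:30–20:30: 09:45–10:50, 12:10–13:35, 14:10–15:00, 17:40–18:30, 19:15–20:25.
Hassan free within 08:30–20:30: 09:00–09:55, 14:00–14:25, 18:05–18:20, 18:35–20:30.
Quinn ∩ Yolanda: 10:20–10:50, 12:10–13:20, 19:15–20:25.
Quinn ∩ Yolanda ∩ Hassan: 19:15–20:25.
Quinn ∩ Yolanda ∩ Hassan ∩ Pablo: (none).
No common window.

0 minutes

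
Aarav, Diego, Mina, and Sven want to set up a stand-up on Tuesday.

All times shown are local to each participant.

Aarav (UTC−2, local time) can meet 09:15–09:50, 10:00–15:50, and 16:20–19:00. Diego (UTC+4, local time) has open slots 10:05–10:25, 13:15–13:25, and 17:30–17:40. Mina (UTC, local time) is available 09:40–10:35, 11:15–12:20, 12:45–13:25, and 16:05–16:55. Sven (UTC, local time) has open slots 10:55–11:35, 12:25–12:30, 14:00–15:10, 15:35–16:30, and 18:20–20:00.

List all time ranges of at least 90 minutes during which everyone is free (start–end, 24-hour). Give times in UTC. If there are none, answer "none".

Aarav → UTC: 11:15–11:50, 12:00–17:50, 18:20–21:00.
Diego → UTC: 06:05–06:25, 09:15–09:25, 13:30–13:40.
Mina → UTC: 09:40–10:35, 11:15–12:20, 12:45–13:25, 16:05–16:55.
Sven → UTC: 10:55–11:35, 12:25–12:30, 14:00–15:10, 15:35–16:30, 18:20–20:00.
Aarav ∩ Diego: 13:30–13:40.
Aarav ∩ Diego ∩ Mina: (none).
Aarav ∩ Diego ∩ Mina ∩ Sven: (none).
Windows ≥ 90 min: (none).

none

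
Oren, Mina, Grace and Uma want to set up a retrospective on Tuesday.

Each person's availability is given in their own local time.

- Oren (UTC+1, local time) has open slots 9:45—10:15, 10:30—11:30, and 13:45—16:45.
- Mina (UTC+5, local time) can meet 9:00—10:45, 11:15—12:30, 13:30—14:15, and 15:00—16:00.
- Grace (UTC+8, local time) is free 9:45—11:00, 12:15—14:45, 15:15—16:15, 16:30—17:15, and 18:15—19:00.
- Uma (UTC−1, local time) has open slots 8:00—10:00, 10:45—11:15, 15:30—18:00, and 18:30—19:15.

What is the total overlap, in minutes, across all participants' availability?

30 minutes

Oren → UTC: 08:45–09:15, 09:30–10:30, 12:45–15:45.
Mina → UTC: 04:00–05:45, 06:15–07:30, 08:30–09:15, 10:00–11:00.
Grace → UTC: 01:45–03:00, 04:15–06:45, 07:15–08:15, 08:30–09:15, 10:15–11:00.
Uma → UTC: 09:00–11:00, 11:45–12:15, 16:30–19:00, 19:30–20:15.
Oren ∩ Mina: 08:45–09:15, 10:00–10:30.
Oren ∩ Mina ∩ Grace: 08:45–09:15, 10:15–10:30.
Oren ∩ Mina ∩ Grace ∩ Uma: 09:00–09:15, 10:15–10:30.
Total common minutes: 15 + 15 = 30.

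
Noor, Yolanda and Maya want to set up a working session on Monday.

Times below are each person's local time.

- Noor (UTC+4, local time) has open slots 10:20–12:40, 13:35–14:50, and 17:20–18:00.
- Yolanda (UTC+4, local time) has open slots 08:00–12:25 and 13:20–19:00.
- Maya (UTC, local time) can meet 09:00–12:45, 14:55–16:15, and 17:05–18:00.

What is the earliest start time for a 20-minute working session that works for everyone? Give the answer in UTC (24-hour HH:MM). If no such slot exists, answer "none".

09:35

Noor → UTC: 06:20–08:40, 09:35–10:50, 13:20–14:00.
Yolanda → UTC: 04:00–08:25, 09:20–15:00.
Maya → UTC: 09:00–12:45, 14:55–16:15, 17:05–18:00.
Noor ∩ Yolanda: 06:20–08:25, 09:35–10:50, 13:20–14:00.
Noor ∩ Yolanda ∩ Maya: 09:35–10:50.
Windows ≥ 20 min: 09:35–10:50.
Earliest such window starts at 09:35.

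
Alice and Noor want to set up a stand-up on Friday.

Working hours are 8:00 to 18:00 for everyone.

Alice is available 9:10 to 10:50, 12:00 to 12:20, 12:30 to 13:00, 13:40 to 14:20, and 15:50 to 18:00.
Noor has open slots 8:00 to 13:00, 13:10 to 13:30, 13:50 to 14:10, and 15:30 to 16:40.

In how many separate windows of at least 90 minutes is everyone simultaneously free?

Alice ∩ Noor: 09:10–10:50, 12:00–12:20, 12:30–13:00, 13:50–14:10, 15:50–16:40.
Windows ≥ 90 min: 09:10–10:50.
That's 1 window.

1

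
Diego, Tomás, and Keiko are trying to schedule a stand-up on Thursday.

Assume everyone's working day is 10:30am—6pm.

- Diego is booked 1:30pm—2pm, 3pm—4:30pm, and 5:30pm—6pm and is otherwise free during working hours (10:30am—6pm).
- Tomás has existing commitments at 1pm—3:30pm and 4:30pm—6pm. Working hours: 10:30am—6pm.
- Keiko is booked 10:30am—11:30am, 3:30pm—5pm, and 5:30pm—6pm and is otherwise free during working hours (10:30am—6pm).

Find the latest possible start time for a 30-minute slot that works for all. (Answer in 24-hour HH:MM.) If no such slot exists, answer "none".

Diego free within 10:30–18:00: 10:30–13:30, 14:00–15:00, 16:30–17:30.
Tomás free within 10:30–18:00: 10:30–13:00, 15:30–16:30.
Keiko free within 10:30–18:00: 11:30–15:30, 17:00–17:30.
Diego ∩ Tomás: 10:30–13:00.
Diego ∩ Tomás ∩ Keiko: 11:30–13:00.
Windows ≥ 30 min: 11:30–13:00.
Latest start in the last window 11:30–13:00 is 13:00 − 30 min = 12:30.

12:30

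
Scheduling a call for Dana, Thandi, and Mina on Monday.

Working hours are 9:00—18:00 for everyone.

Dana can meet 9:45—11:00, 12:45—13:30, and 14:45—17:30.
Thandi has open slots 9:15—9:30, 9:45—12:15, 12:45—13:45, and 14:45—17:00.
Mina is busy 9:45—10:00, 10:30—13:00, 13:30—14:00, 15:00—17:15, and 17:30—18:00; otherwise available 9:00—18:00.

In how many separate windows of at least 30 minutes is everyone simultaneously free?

2

Mina free within 09:00–18:00: 09:00–09:45, 10:00–10:30, 13:00–13:30, 14:00–15:00, 17:15–17:30.
Dana ∩ Thandi: 09:45–11:00, 12:45–13:30, 14:45–17:00.
Dana ∩ Thandi ∩ Mina: 10:00–10:30, 13:00–13:30, 14:45–15:00.
Windows ≥ 30 min: 10:00–10:30, 13:00–13:30.
That's 2 windows.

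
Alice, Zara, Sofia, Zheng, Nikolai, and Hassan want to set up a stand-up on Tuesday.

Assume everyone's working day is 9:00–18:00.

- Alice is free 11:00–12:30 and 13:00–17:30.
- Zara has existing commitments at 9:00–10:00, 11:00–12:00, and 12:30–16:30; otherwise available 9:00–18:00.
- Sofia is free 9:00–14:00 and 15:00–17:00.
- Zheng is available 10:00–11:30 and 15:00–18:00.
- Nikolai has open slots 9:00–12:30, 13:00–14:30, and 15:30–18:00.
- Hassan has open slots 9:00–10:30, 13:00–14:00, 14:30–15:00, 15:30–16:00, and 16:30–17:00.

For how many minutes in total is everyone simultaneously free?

Zara free within 09:00–18:00: 10:00–11:00, 12:00–12:30, 16:30–18:00.
Alice ∩ Zara: 12:00–12:30, 16:30–17:30.
Alice ∩ Zara ∩ Sofia: 12:00–12:30, 16:30–17:00.
Alice ∩ Zara ∩ Sofia ∩ Zheng: 16:30–17:00.
Alice ∩ Zara ∩ Sofia ∩ Zheng ∩ Nikolai: 16:30–17:00.
Alice ∩ Zara ∩ Sofia ∩ Zheng ∩ Nikolai ∩ Hassan: 16:30–17:00.
Total common minutes: 30.

30 minutes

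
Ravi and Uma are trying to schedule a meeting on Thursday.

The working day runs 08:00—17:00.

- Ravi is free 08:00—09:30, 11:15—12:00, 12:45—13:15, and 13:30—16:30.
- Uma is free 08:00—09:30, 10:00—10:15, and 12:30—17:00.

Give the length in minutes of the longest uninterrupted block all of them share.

Ravi ∩ Uma: 08:00–09:30, 12:45–13:15, 13:30–16:30.
Common window lengths: 90, 30, 180 min; longest is 180.

180 minutes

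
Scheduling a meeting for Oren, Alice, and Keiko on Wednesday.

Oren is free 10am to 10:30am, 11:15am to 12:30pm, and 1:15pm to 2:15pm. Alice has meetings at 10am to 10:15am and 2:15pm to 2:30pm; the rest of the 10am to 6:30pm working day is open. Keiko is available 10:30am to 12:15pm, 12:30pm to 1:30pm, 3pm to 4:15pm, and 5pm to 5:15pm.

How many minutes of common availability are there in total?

75 minutes

Alice free within 10:00–18:30: 10:15–14:15, 14:30–18:30.
Oren ∩ Alice: 10:15–10:30, 11:15–12:30, 13:15–14:15.
Oren ∩ Alice ∩ Keiko: 11:15–12:15, 13:15–13:30.
Total common minutes: 60 + 15 = 75.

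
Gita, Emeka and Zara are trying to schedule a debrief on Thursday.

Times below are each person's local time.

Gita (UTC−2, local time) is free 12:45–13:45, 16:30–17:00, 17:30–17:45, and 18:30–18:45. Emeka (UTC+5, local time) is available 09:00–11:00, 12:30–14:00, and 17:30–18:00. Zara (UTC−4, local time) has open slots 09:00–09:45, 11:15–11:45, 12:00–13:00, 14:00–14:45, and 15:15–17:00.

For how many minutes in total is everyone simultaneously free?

Gita → UTC: 14:45–15:45, 18:30–19:00, 19:30–19:45, 20:30–20:45.
Emeka → UTC: 04:00–06:00, 07:30–09:00, 12:30–13:00.
Zara → UTC: 13:00–13:45, 15:15–15:45, 16:00–17:00, 18:00–18:45, 19:15–21:00.
Gita ∩ Emeka: (none).
Gita ∩ Emeka ∩ Zara: (none).
Total common minutes: 0.

0 minutes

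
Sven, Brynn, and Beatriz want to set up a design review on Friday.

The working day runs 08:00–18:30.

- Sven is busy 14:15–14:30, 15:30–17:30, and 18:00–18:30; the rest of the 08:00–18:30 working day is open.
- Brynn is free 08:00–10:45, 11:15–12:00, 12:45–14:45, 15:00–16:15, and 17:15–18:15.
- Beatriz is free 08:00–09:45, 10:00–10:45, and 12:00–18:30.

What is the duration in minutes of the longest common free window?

Sven free within 08:00–18:30: 08:00–14:15, 14:30–15:30, 17:30–18:00.
Sven ∩ Brynn: 08:00–10:45, 11:15–12:00, 12:45–14:15, 14:30–14:45, 15:00–15:30, 17:30–18:00.
Sven ∩ Brynn ∩ Beatriz: 08:00–09:45, 10:00–10:45, 12:45–14:15, 14:30–14:45, 15:00–15:30, 17:30–18:00.
Common window lengths: 105, 45, 90, 15, 30, 30 min; longest is 105.

105 minutes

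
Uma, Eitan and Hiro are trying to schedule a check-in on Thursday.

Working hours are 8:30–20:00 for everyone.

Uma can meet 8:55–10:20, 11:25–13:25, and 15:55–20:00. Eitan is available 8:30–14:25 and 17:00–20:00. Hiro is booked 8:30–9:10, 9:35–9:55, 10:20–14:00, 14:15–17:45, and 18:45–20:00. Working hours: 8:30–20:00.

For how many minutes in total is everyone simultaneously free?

110 minutes

Hiro free within 08:30–20:00: 09:10–09:35, 09:55–10:20, 14:00–14:15, 17:45–18:45.
Uma ∩ Eitan: 08:55–10:20, 11:25–13:25, 17:00–20:00.
Uma ∩ Eitan ∩ Hiro: 09:10–09:35, 09:55–10:20, 17:45–18:45.
Total common minutes: 25 + 25 + 60 = 110.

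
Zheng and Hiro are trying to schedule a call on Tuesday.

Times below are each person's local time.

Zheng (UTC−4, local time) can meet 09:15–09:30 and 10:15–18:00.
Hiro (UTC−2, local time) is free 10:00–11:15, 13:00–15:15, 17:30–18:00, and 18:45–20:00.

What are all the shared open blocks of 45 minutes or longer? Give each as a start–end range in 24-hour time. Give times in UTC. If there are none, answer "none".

Zheng → UTC: 13:15–13:30, 14:15–22:00.
Hiro → UTC: 12:00–13:15, 15:00–17:15, 19:30–20:00, 20:45–22:00.
Zheng ∩ Hiro: 15:00–17:15, 19:30–20:00, 20:45–22:00.
Windows ≥ 45 min: 15:00–17:15, 20:45–22:00.

15:00–17:15, 20:45–22:00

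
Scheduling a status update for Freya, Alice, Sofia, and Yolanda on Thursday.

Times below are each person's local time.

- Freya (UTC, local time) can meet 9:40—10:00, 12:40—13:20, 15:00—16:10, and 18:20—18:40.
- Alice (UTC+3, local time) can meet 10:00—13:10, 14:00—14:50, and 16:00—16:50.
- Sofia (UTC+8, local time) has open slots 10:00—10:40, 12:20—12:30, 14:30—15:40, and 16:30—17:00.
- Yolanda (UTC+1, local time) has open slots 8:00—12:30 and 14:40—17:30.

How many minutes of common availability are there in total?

0 minutes

Freya → UTC: 09:40–10:00, 12:40–13:20, 15:00–16:10, 18:20–18:40.
Alice → UTC: 07:00–10:10, 11:00–11:50, 13:00–13:50.
Sofia → UTC: 02:00–02:40, 04:20–04:30, 06:30–07:40, 08:30–09:00.
Yolanda → UTC: 07:00–11:30, 13:40–16:30.
Freya ∩ Alice: 09:40–10:00, 13:00–13:20.
Freya ∩ Alice ∩ Sofia: (none).
Freya ∩ Alice ∩ Sofia ∩ Yolanda: (none).
Total common minutes: 0.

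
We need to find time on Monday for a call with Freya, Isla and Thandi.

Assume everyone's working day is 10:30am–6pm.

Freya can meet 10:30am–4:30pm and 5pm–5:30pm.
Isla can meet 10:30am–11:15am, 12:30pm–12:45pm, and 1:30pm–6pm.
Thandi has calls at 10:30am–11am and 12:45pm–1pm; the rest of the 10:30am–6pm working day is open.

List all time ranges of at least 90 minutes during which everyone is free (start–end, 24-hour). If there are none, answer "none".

13:30–16:30

Thandi free within 10:30–18:00: 11:00–12:45, 13:00–18:00.
Freya ∩ Isla: 10:30–11:15, 12:30–12:45, 13:30–16:30, 17:00–17:30.
Freya ∩ Isla ∩ Thandi: 11:00–11:15, 12:30–12:45, 13:30–16:30, 17:00–17:30.
Windows ≥ 90 min: 13:30–16:30.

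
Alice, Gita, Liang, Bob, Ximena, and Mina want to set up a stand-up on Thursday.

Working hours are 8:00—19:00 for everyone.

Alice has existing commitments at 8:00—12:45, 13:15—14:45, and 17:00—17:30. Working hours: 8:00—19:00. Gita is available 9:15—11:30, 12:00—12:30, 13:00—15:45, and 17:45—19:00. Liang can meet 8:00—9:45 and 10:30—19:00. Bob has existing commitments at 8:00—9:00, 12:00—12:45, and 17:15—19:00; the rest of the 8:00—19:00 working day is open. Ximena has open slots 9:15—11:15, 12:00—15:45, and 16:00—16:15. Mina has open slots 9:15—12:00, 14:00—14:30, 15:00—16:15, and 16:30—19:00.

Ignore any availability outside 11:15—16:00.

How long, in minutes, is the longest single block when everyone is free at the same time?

Alice free within 08:00–19:00: 12:45–13:15, 14:45–17:00, 17:30–19:00.
Bob free within 08:00–19:00: 09:00–12:00, 12:45–17:15.
Alice ∩ Gita: 13:00–13:15, 14:45–15:45, 17:45–19:00.
Alice ∩ Gita ∩ Liang: 13:00–13:15, 14:45–15:45, 17:45–19:00.
Alice ∩ Gita ∩ Liang ∩ Bob: 13:00–13:15, 14:45–15:45.
Alice ∩ Gita ∩ Liang ∩ Bob ∩ Ximena: 13:00–13:15, 14:45–15:45.
Alice ∩ Gita ∩ Liang ∩ Bob ∩ Ximena ∩ Mina: 15:00–15:45.
Restricted to 11:15–16:00: 15:00–15:45.
Single common window of 45 minutes.

45 minutes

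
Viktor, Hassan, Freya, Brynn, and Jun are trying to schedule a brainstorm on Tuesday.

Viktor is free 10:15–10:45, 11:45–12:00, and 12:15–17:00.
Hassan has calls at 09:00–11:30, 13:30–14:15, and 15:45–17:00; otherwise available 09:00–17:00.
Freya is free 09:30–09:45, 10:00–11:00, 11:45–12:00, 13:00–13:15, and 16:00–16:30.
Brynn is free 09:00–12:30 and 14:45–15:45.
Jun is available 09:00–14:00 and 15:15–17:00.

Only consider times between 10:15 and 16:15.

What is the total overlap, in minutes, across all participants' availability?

Hassan free within 09:00–17:00: 11:30–13:30, 14:15–15:45.
Viktor ∩ Hassan: 11:45–12:00, 12:15–13:30, 14:15–15:45.
Viktor ∩ Hassan ∩ Freya: 11:45–12:00, 13:00–13:15.
Viktor ∩ Hassan ∩ Freya ∩ Brynn: 11:45–12:00.
Viktor ∩ Hassan ∩ Freya ∩ Brynn ∩ Jun: 11:45–12:00.
Restricted to 10:15–16:15: 11:45–12:00.
Total common minutes: 15.

15 minutes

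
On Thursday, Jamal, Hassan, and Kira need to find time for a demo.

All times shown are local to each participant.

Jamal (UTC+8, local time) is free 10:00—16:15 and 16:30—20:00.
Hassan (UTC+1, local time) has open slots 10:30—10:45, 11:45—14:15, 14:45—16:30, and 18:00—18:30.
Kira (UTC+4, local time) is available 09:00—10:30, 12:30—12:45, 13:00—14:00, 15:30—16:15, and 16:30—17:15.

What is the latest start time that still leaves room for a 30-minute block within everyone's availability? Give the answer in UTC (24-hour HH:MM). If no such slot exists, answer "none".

Jamal → UTC: 02:00–08:15, 08:30–12:00.
Hassan → UTC: 09:30–09:45, 10:45–13:15, 13:45–15:30, 17:00–17:30.
Kira → UTC: 05:00–06:30, 08:30–08:45, 09:00–10:00, 11:30–12:15, 12:30–13:15.
Jamal ∩ Hassan: 09:30–09:45, 10:45–12:00.
Jamal ∩ Hassan ∩ Kira: 09:30–09:45, 11:30–12:00.
Windows ≥ 30 min: 11:30–12:00.
Latest start in the last window 11:30–12:00 is 12:00 − 30 min = 11:30.

11:30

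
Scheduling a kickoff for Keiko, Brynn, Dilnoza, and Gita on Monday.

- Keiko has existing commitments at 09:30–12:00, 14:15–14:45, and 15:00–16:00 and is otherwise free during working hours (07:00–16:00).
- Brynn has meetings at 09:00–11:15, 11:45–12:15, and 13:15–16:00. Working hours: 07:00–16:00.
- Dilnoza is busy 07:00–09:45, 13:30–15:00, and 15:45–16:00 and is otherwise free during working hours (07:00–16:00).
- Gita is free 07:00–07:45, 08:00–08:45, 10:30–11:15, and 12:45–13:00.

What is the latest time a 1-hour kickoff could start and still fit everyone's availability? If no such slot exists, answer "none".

none

Keiko free within 07:00–16:00: 07:00–09:30, 12:00–14:15, 14:45–15:00.
Brynn free within 07:00–16:00: 07:00–09:00, 11:15–11:45, 12:15–13:15.
Dilnoza free within 07:00–16:00: 09:45–13:30, 15:00–15:45.
Keiko ∩ Brynn: 07:00–09:00, 12:15–13:15.
Keiko ∩ Brynn ∩ Dilnoza: 12:15–13:15.
Keiko ∩ Brynn ∩ Dilnoza ∩ Gita: 12:45–13:00.
Windows ≥ 60 min: (none).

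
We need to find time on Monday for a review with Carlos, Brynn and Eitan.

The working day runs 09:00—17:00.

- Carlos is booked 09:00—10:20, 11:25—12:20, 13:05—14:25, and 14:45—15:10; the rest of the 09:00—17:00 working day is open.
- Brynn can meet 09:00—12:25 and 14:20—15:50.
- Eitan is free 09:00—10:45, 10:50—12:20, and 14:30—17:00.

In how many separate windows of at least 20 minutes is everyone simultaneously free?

Carlos free within 09:00–17:00: 10:20–11:25, 12:20–13:05, 14:25–14:45, 15:10–17:00.
Carlos ∩ Brynn: 10:20–11:25, 12:20–12:25, 14:25–14:45, 15:10–15:50.
Carlos ∩ Brynn ∩ Eitan: 10:20–10:45, 10:50–11:25, 14:30–14:45, 15:10–15:50.
Windows ≥ 20 min: 10:20–10:45, 10:50–11:25, 15:10–15:50.
That's 3 windows.

3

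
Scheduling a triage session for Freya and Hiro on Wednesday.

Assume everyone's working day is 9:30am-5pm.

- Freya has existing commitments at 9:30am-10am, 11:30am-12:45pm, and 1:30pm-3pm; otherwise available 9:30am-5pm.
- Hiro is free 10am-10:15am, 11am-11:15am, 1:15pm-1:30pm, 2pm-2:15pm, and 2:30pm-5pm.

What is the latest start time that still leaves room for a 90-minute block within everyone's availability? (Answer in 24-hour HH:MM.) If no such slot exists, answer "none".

15:30

Freya free within 09:30–17:00: 10:00–11:30, 12:45–13:30, 15:00–17:00.
Freya ∩ Hiro: 10:00–10:15, 11:00–11:15, 13:15–13:30, 15:00–17:00.
Windows ≥ 90 min: 15:00–17:00.
Latest start in the last window 15:00–17:00 is 17:00 − 90 min = 15:30.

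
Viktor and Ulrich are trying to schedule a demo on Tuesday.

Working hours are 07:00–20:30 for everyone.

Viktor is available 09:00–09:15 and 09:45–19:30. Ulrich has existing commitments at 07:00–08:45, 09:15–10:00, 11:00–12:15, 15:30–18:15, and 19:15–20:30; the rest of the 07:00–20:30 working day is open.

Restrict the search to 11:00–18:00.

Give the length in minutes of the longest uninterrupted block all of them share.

195 minutes

Ulrich free within 07:00–20:30: 08:45–09:15, 10:00–11:00, 12:15–15:30, 18:15–19:15.
Viktor ∩ Ulrich: 09:00–09:15, 10:00–11:00, 12:15–15:30, 18:15–19:15.
Restricted to 11:00–18:00: 12:15–15:30.
Single common window of 195 minutes.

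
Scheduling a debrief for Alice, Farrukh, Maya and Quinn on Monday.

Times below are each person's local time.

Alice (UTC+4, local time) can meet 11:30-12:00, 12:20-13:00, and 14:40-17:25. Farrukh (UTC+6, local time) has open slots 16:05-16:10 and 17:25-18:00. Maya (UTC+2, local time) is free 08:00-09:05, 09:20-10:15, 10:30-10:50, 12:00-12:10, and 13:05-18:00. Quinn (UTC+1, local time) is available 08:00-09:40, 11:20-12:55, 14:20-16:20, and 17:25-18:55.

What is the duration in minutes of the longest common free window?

30 minutes

Alice → UTC: 07:30–08:00, 08:20–09:00, 10:40–13:25.
Farrukh → UTC: 10:05–10:10, 11:25–12:00.
Maya → UTC: 06:00–07:05, 07:20–08:15, 08:30–08:50, 10:00–10:10, 11:05–16:00.
Quinn → UTC: 07:00–08:40, 10:20–11:55, 13:20–15:20, 16:25–17:55.
Alice ∩ Farrukh: 11:25–12:00.
Alice ∩ Farrukh ∩ Maya: 11:25–12:00.
Alice ∩ Farrukh ∩ Maya ∩ Quinn: 11:25–11:55.
Single common window of 30 minutes.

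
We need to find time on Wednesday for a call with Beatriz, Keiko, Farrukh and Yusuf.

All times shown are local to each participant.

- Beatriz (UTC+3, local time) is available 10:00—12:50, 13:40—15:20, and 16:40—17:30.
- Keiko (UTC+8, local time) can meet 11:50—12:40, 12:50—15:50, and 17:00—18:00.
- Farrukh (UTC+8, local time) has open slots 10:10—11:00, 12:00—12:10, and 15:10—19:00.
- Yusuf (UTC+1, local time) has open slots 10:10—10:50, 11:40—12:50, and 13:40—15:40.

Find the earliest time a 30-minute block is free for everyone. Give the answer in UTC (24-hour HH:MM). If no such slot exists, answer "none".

Beatriz → UTC: 07:00–09:50, 10:40–12:20, 13:40–14:30.
Keiko → UTC: 03:50–04:40, 04:50–07:50, 09:00–10:00.
Farrukh → UTC: 02:10–03:00, 04:00–04:10, 07:10–11:00.
Yusuf → UTC: 09:10–09:50, 10:40–11:50, 12:40–14:40.
Beatriz ∩ Keiko: 07:00–07:50, 09:00–09:50.
Beatriz ∩ Keiko ∩ Farrukh: 07:10–07:50, 09:00–09:50.
Beatriz ∩ Keiko ∩ Farrukh ∩ Yusuf: 09:10–09:50.
Windows ≥ 30 min: 09:10–09:50.
Earliest such window starts at 09:10.

09:10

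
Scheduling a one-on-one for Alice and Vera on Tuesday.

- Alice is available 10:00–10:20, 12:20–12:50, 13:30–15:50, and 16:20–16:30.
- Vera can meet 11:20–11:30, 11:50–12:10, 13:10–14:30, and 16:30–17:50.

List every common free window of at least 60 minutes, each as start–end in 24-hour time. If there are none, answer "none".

Alice ∩ Vera: 13:30–14:30.
Windows ≥ 60 min: 13:30–14:30.

13:30–14:30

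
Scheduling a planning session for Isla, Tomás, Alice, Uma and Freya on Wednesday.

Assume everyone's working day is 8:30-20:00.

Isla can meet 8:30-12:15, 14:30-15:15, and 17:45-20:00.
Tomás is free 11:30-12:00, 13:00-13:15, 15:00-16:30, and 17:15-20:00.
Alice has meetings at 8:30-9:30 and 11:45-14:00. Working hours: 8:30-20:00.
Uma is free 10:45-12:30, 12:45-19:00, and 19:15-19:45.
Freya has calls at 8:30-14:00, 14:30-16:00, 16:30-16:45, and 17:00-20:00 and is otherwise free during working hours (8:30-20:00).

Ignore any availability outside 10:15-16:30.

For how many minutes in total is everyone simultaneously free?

0 minutes

Alice free within 08:30–20:00: 09:30–11:45, 14:00–20:00.
Freya free within 08:30–20:00: 14:00–14:30, 16:00–16:30, 16:45–17:00.
Isla ∩ Tomás: 11:30–12:00, 15:00–15:15, 17:45–20:00.
Isla ∩ Tomás ∩ Alice: 11:30–11:45, 15:00–15:15, 17:45–20:00.
Isla ∩ Tomás ∩ Alice ∩ Uma: 11:30–11:45, 15:00–15:15, 17:45–19:00, 19:15–19:45.
Isla ∩ Tomás ∩ Alice ∩ Uma ∩ Freya: (none).
Restricted to 10:15–16:30: (none).
Total common minutes: 0.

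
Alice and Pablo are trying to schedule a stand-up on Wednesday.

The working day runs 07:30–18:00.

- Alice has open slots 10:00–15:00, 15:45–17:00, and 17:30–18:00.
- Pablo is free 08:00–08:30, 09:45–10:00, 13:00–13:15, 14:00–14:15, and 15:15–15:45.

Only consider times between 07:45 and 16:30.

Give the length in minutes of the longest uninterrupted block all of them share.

15 minutes

Alice ∩ Pablo: 13:00–13:15, 14:00–14:15.
Restricted to 07:45–16:30: 13:00–13:15, 14:00–14:15.
Common window lengths: 15, 15 min; longest is 15.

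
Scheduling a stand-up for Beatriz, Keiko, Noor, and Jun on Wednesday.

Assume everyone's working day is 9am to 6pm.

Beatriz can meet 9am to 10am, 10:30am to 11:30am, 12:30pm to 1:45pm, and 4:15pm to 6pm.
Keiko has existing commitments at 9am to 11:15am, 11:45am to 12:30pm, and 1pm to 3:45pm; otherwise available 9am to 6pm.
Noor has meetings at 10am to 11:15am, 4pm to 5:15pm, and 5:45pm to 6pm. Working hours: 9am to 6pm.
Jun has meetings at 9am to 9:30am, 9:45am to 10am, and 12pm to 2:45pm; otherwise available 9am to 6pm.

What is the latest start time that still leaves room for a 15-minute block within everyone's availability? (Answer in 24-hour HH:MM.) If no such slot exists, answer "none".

Keiko free within 09:00–18:00: 11:15–11:45, 12:30–13:00, 15:45–18:00.
Noor free within 09:00–18:00: 09:00–10:00, 11:15–16:00, 17:15–17:45.
Jun free within 09:00–18:00: 09:30–09:45, 10:00–12:00, 14:45–18:00.
Beatriz ∩ Keiko: 11:15–11:30, 12:30–13:00, 16:15–18:00.
Beatriz ∩ Keiko ∩ Noor: 11:15–11:30, 12:30–13:00, 17:15–17:45.
Beatriz ∩ Keiko ∩ Noor ∩ Jun: 11:15–11:30, 17:15–17:45.
Windows ≥ 15 min: 11:15–11:30, 17:15–17:45.
Latest start in the last window 17:15–17:45 is 17:45 − 15 min = 17:30.

17:30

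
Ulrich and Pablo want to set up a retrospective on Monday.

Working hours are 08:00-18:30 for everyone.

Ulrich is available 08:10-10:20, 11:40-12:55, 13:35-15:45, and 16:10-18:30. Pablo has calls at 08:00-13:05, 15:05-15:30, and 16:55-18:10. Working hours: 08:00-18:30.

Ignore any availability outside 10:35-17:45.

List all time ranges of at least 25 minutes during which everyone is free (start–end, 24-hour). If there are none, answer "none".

13:35–15:05, 16:10–16:55

Pablo free within 08:00–18:30: 13:05–15:05, 15:30–16:55, 18:10–18:30.
Ulrich ∩ Pablo: 13:35–15:05, 15:30–15:45, 16:10–16:55, 18:10–18:30.
Restricted to 10:35–17:45: 13:35–15:05, 15:30–15:45, 16:10–16:55.
Windows ≥ 25 min: 13:35–15:05, 16:10–16:55.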